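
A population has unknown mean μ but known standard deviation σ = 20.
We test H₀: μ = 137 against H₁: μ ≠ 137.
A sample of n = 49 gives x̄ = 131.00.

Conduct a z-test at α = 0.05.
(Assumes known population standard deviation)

Standard error: SE = σ/√n = 20/√49 = 2.8571
z-statistic: z = (x̄ - μ₀)/SE = (131.00 - 137)/2.8571 = -2.1000
Critical value: ±1.960
p-value = 0.0357
Decision: reject H₀

Answer: z = -2.1000, reject H₀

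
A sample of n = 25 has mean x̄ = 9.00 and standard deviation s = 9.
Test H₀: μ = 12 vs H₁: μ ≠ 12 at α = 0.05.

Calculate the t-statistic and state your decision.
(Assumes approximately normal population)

Answer: t = -1.6667, fail to reject H₀

Derivation:
df = n - 1 = 24
SE = s/√n = 9/√25 = 1.8000
t = (x̄ - μ₀)/SE = (9.00 - 12)/1.8000 = -1.6667
Critical value: t_{0.025,24} = ±2.064
p-value ≈ 0.1086
Decision: fail to reject H₀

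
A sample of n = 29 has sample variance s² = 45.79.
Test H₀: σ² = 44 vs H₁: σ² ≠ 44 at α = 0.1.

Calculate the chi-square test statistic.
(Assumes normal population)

Answer: χ² = 29.1391, fail to reject H₀

Derivation:
df = n - 1 = 28
χ² = (n-1)s²/σ₀² = 28×45.79/44 = 29.1391
Critical values: χ²_{0.95,28} = 16.928, χ²_{0.05,28} = 41.337
Rejection region: χ² < 16.928 or χ² > 41.337
Decision: fail to reject H₀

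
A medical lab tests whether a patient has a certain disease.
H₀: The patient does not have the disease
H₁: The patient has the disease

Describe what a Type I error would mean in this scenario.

A Type I error (probability α) occurs when we reject a true H₀.
A Type II error (probability β) occurs when we fail to reject a false H₀.

Answer: Diagnosing a healthy patient as having the disease (false positive)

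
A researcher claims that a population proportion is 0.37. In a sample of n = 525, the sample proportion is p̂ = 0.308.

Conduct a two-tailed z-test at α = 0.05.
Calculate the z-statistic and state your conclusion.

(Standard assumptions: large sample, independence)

H₀: p = 0.37, H₁: p ≠ 0.37
Standard error: SE = √(p₀(1-p₀)/n) = √(0.37×0.63/525) = 0.021071
z-statistic: z = (p̂ - p₀)/SE = (0.308 - 0.37)/0.021071 = -2.9424
Critical value: z_0.025 = ±1.960
p-value = 0.0033
Decision: reject H₀ at α = 0.05

Answer: z = -2.9424, reject H₀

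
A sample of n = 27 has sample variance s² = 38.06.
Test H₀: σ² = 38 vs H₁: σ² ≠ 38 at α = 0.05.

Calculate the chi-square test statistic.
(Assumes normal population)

Answer: χ² = 26.0411, fail to reject H₀

Derivation:
df = n - 1 = 26
χ² = (n-1)s²/σ₀² = 26×38.06/38 = 26.0411
Critical values: χ²_{0.975,26} = 13.844, χ²_{0.025,26} = 41.923
Rejection region: χ² < 13.844 or χ² > 41.923
Decision: fail to reject H₀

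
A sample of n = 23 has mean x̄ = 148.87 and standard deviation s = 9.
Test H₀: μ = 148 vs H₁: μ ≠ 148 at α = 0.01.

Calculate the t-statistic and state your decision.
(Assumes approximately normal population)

df = n - 1 = 22
SE = s/√n = 9/√23 = 1.8766
t = (x̄ - μ₀)/SE = (148.87 - 148)/1.8766 = 0.4636
Critical value: t_{0.005,22} = ±2.819
p-value ≈ 0.6475
Decision: fail to reject H₀

Answer: t = 0.4636, fail to reject H₀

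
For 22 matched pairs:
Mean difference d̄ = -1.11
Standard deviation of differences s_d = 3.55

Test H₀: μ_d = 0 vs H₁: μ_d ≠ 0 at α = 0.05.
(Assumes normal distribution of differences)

df = n - 1 = 21
SE = s_d/√n = 3.55/√22 = 0.7569
t = d̄/SE = -1.11/0.7569 = -1.4665
Critical value: t_{0.025,21} = ±2.080
p-value ≈ 0.1573
Decision: fail to reject H₀

Answer: t = -1.4665, fail to reject H₀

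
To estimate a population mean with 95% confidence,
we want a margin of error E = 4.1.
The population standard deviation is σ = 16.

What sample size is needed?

Answer: n = 59

Derivation:
z_0.025 = 1.960
n = (z×σ/E)² = (1.960×16/4.1)²
n = 58.5038
Round up: n = 59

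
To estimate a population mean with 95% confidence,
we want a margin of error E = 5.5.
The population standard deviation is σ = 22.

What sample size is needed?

Answer: n = 62

Derivation:
z_0.025 = 1.960
n = (z×σ/E)² = (1.960×22/5.5)²
n = 61.4656
Round up: n = 62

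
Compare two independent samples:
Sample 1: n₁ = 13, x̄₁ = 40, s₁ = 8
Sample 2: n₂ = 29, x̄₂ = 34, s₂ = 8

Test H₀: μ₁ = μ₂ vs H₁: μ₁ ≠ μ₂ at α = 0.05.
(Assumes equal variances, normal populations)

Pooled variance: s²_p = [12×8² + 28×8²]/(40) = 64.0000
s_p = 8.0000
SE = s_p×√(1/n₁ + 1/n₂) = 8.0000×√(1/13 + 1/29) = 2.6702
t = (x̄₁ - x̄₂)/SE = (40 - 34)/2.6702 = 2.2470
df = 40, t-critical = ±2.021
Decision: reject H₀

Answer: t = 2.2470, reject H₀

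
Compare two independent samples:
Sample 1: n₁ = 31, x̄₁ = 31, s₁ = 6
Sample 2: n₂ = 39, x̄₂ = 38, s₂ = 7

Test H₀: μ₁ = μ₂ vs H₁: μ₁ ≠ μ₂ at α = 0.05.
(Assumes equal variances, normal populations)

Answer: t = -4.4228, reject H₀

Derivation:
Pooled variance: s²_p = [30×6² + 38×7²]/(68) = 43.2647
s_p = 6.5776
SE = s_p×√(1/n₁ + 1/n₂) = 6.5776×√(1/31 + 1/39) = 1.5827
t = (x̄₁ - x̄₂)/SE = (31 - 38)/1.5827 = -4.4228
df = 68, t-critical = ±1.995
Decision: reject H₀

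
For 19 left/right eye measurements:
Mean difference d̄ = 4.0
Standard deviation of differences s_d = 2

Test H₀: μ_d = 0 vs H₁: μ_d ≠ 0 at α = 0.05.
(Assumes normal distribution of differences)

Answer: t = 8.7184, reject H₀

Derivation:
df = n - 1 = 18
SE = s_d/√n = 2/√19 = 0.4588
t = d̄/SE = 4.0/0.4588 = 8.7184
Critical value: t_{0.025,18} = ±2.101
p-value < 0.0001
Decision: reject H₀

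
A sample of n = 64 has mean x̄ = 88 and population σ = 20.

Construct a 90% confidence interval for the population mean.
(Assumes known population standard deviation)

Confidence level: 90%, α = 0.1
z_0.05 = 1.645
SE = σ/√n = 20/√64 = 2.5000
Margin of error = 1.645 × 2.5000 = 4.1125
CI: x̄ ± margin = 88 ± 4.1125
CI: (83.8875, 92.1125)

Answer: (83.8875, 92.1125)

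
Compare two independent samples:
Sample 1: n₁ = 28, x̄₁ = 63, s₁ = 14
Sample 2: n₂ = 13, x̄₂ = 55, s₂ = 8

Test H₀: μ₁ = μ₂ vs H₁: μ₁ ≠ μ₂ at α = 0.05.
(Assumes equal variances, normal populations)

Answer: t = 1.9123, fail to reject H₀

Derivation:
Pooled variance: s²_p = [27×14² + 12×8²]/(39) = 155.3846
s_p = 12.4653
SE = s_p×√(1/n₁ + 1/n₂) = 12.4653×√(1/28 + 1/13) = 4.1835
t = (x̄₁ - x̄₂)/SE = (63 - 55)/4.1835 = 1.9123
df = 39, t-critical = ±2.023
Decision: fail to reject H₀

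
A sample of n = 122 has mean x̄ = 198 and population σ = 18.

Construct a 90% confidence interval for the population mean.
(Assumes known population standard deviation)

Confidence level: 90%, α = 0.1
z_0.05 = 1.645
SE = σ/√n = 18/√122 = 1.6296
Margin of error = 1.645 × 1.6296 = 2.6807
CI: x̄ ± margin = 198 ± 2.6807
CI: (195.3193, 200.6807)

Answer: (195.3193, 200.6807)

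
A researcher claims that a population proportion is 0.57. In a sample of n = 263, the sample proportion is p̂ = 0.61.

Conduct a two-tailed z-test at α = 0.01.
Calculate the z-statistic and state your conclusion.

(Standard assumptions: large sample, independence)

H₀: p = 0.57, H₁: p ≠ 0.57
Standard error: SE = √(p₀(1-p₀)/n) = √(0.57×0.43/263) = 0.030528
z-statistic: z = (p̂ - p₀)/SE = (0.61 - 0.57)/0.030528 = 1.3103
Critical value: z_0.005 = ±2.576
p-value = 0.1901
Decision: fail to reject H₀ at α = 0.01

Answer: z = 1.3103, fail to reject H₀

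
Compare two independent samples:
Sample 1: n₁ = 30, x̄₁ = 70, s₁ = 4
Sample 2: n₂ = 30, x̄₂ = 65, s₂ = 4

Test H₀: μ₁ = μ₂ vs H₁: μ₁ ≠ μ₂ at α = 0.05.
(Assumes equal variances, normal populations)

Pooled variance: s²_p = [29×4² + 29×4²]/(58) = 16.0000
s_p = 4.0000
SE = s_p×√(1/n₁ + 1/n₂) = 4.0000×√(1/30 + 1/30) = 1.0328
t = (x̄₁ - x̄₂)/SE = (70 - 65)/1.0328 = 4.8412
df = 58, t-critical = ±2.002
Decision: reject H₀

Answer: t = 4.8412, reject H₀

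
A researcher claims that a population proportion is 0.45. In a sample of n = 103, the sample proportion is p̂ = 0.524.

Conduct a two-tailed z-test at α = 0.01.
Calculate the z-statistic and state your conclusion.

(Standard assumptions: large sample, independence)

Answer: z = 1.5096, fail to reject H₀

Derivation:
H₀: p = 0.45, H₁: p ≠ 0.45
Standard error: SE = √(p₀(1-p₀)/n) = √(0.45×0.55/103) = 0.049020
z-statistic: z = (p̂ - p₀)/SE = (0.524 - 0.45)/0.049020 = 1.5096
Critical value: z_0.005 = ±2.576
p-value = 0.1311
Decision: fail to reject H₀ at α = 0.01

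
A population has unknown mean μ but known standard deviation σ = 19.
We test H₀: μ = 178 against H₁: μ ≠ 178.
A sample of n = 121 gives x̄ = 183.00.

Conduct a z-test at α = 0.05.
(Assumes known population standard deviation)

Standard error: SE = σ/√n = 19/√121 = 1.7273
z-statistic: z = (x̄ - μ₀)/SE = (183.00 - 178)/1.7273 = 2.8947
Critical value: ±1.960
p-value = 0.0038
Decision: reject H₀

Answer: z = 2.8947, reject H₀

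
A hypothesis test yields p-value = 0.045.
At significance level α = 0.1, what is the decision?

Answer: reject H₀

Derivation:
Compare p-value to α:
0.045 < 0.1
Decision: reject H₀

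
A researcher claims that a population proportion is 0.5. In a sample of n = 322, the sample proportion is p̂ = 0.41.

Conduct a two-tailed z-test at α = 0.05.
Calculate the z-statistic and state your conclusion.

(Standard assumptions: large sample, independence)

Answer: z = -3.2300, reject H₀

Derivation:
H₀: p = 0.5, H₁: p ≠ 0.5
Standard error: SE = √(p₀(1-p₀)/n) = √(0.5×0.5/322) = 0.027864
z-statistic: z = (p̂ - p₀)/SE = (0.41 - 0.5)/0.027864 = -3.2300
Critical value: z_0.025 = ±1.960
p-value = 0.0012
Decision: reject H₀ at α = 0.05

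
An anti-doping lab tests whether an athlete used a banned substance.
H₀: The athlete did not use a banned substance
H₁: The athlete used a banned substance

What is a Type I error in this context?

Type I error (α): Rejecting H₀ when H₀ is true
Type II error (β): Failing to reject H₀ when H₁ is true

Answer: Falsely accusing a clean athlete of doping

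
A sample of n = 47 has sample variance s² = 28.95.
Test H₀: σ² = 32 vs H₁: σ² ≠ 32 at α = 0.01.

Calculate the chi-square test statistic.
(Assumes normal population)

Answer: χ² = 41.6156, fail to reject H₀

Derivation:
df = n - 1 = 46
χ² = (n-1)s²/σ₀² = 46×28.95/32 = 41.6156
Critical values: χ²_{0.995,46} = 25.041, χ²_{0.005,46} = 74.437
Rejection region: χ² < 25.041 or χ² > 74.437
Decision: fail to reject H₀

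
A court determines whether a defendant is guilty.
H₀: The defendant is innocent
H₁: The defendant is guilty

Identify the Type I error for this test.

Type I error (α): Rejecting H₀ when H₀ is true
Type II error (β): Failing to reject H₀ when H₁ is true

Answer: Convicting an innocent person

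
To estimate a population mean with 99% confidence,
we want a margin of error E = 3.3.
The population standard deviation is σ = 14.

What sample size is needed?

Answer: n = 120

Derivation:
z_0.005 = 2.576
n = (z×σ/E)² = (2.576×14/3.3)²
n = 119.4318
Round up: n = 120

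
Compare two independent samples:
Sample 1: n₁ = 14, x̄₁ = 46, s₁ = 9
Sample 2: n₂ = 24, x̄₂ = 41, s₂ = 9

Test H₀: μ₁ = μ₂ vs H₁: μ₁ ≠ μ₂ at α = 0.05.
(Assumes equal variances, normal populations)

Answer: t = 1.6520, fail to reject H₀

Derivation:
Pooled variance: s²_p = [13×9² + 23×9²]/(36) = 81.0000
s_p = 9.0000
SE = s_p×√(1/n₁ + 1/n₂) = 9.0000×√(1/14 + 1/24) = 3.0267
t = (x̄₁ - x̄₂)/SE = (46 - 41)/3.0267 = 1.6520
df = 36, t-critical = ±2.028
Decision: fail to reject H₀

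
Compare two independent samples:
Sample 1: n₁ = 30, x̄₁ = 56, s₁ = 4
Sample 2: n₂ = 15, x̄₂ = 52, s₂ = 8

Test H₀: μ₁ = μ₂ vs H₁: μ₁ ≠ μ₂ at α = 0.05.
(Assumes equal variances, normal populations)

Answer: t = 2.2492, reject H₀

Derivation:
Pooled variance: s²_p = [29×4² + 14×8²]/(43) = 31.6279
s_p = 5.6239
SE = s_p×√(1/n₁ + 1/n₂) = 5.6239×√(1/30 + 1/15) = 1.7784
t = (x̄₁ - x̄₂)/SE = (56 - 52)/1.7784 = 2.2492
df = 43, t-critical = ±2.017
Decision: reject H₀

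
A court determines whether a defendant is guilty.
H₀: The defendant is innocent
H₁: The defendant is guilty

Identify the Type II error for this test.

Type I error: rejecting H₀ when it is actually true (false positive).
Type II error: failing to reject H₀ when H₁ is actually true (false negative).

Answer: Acquitting a guilty person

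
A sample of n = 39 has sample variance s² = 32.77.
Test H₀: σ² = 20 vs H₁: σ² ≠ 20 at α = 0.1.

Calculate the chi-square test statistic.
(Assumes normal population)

Answer: χ² = 62.2630, reject H₀

Derivation:
df = n - 1 = 38
χ² = (n-1)s²/σ₀² = 38×32.77/20 = 62.2630
Critical values: χ²_{0.95,38} = 24.884, χ²_{0.05,38} = 53.384
Rejection region: χ² < 24.884 or χ² > 53.384
Decision: reject H₀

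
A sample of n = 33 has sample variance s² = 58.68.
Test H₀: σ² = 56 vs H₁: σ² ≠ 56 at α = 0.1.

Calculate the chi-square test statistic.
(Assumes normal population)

Answer: χ² = 33.5314, fail to reject H₀

Derivation:
df = n - 1 = 32
χ² = (n-1)s²/σ₀² = 32×58.68/56 = 33.5314
Critical values: χ²_{0.95,32} = 20.072, χ²_{0.05,32} = 46.194
Rejection region: χ² < 20.072 or χ² > 46.194
Decision: fail to reject H₀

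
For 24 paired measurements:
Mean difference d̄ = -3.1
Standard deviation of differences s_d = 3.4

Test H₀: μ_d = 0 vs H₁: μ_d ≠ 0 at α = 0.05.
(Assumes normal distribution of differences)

Answer: t = -4.4669, reject H₀

Derivation:
df = n - 1 = 23
SE = s_d/√n = 3.4/√24 = 0.6940
t = d̄/SE = -3.1/0.6940 = -4.4669
Critical value: t_{0.025,23} = ±2.069
p-value ≈ 0.0002
Decision: reject H₀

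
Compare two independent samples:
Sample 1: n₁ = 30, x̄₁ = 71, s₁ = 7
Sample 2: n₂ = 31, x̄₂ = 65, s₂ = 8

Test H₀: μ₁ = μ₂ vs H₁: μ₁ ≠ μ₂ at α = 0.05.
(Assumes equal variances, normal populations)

Pooled variance: s²_p = [29×7² + 30×8²]/(59) = 56.6271
s_p = 7.5251
SE = s_p×√(1/n₁ + 1/n₂) = 7.5251×√(1/30 + 1/31) = 1.9272
t = (x̄₁ - x̄₂)/SE = (71 - 65)/1.9272 = 3.1133
df = 59, t-critical = ±2.001
Decision: reject H₀

Answer: t = 3.1133, reject H₀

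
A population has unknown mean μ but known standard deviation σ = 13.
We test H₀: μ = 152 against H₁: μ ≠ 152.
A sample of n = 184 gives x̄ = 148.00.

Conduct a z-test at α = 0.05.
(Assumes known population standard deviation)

Answer: z = -4.1736, reject H₀

Derivation:
Standard error: SE = σ/√n = 13/√184 = 0.9584
z-statistic: z = (x̄ - μ₀)/SE = (148.00 - 152)/0.9584 = -4.1736
Critical value: ±1.960
p-value < 0.0001
Decision: reject H₀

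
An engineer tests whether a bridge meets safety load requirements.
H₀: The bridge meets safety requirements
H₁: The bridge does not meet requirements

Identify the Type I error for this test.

Answer: Unnecessarily closing a safe bridge for repairs

Derivation:
Type I error: rejecting H₀ when it is actually true (false positive).
Type II error: failing to reject H₀ when H₁ is actually true (false negative).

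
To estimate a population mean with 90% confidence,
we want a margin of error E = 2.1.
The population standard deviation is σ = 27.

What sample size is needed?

z_0.05 = 1.645
n = (z×σ/E)² = (1.645×27/2.1)²
n = 447.3225
Round up: n = 448

Answer: n = 448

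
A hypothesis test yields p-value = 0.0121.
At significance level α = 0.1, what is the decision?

Answer: reject H₀

Derivation:
Compare p-value to α:
0.0121 < 0.1
Decision: reject H₀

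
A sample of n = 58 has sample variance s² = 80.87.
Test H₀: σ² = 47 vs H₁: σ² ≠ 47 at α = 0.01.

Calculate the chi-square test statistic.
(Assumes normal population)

Answer: χ² = 98.0764, reject H₀

Derivation:
df = n - 1 = 57
χ² = (n-1)s²/σ₀² = 57×80.87/47 = 98.0764
Critical values: χ²_{0.995,57} = 33.248, χ²_{0.005,57} = 88.236
Rejection region: χ² < 33.248 or χ² > 88.236
Decision: reject H₀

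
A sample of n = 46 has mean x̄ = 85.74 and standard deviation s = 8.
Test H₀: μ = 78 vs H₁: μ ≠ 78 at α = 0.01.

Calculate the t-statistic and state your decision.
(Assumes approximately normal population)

df = n - 1 = 45
SE = s/√n = 8/√46 = 1.1795
t = (x̄ - μ₀)/SE = (85.74 - 78)/1.1795 = 6.5621
Critical value: t_{0.005,45} = ±2.690
p-value < 0.0001
Decision: reject H₀

Answer: t = 6.5621, reject H₀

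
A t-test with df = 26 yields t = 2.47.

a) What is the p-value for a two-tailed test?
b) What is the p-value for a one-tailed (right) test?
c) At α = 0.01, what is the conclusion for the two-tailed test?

Answer: a) 0.0204, b) 0.0102, c) fail to reject H₀

Derivation:
Using t-distribution with df = 26:
a) Two-tailed: p = 2×P(T > 2.47) = 0.0204
b) One-tailed: p = P(T > 2.47) = 0.0102
c) 0.0204 ≥ 0.01, fail to reject H₀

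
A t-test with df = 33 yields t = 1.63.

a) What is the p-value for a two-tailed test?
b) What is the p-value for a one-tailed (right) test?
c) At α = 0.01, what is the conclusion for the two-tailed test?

Using t-distribution with df = 33:
a) Two-tailed: p = 2×P(T > 1.63) = 0.1126
b) One-tailed: p = P(T > 1.63) = 0.0563
c) 0.1126 ≥ 0.01, fail to reject H₀

Answer: a) 0.1126, b) 0.0563, c) fail to reject H₀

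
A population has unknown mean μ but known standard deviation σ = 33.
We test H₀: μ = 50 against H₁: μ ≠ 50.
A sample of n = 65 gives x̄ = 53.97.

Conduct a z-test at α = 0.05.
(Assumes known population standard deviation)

Answer: z = 0.9699, fail to reject H₀

Derivation:
Standard error: SE = σ/√n = 33/√65 = 4.0931
z-statistic: z = (x̄ - μ₀)/SE = (53.97 - 50)/4.0931 = 0.9699
Critical value: ±1.960
p-value = 0.3321
Decision: fail to reject H₀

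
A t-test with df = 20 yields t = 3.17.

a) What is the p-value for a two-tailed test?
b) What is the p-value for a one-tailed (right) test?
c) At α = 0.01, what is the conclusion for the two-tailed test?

Answer: a) 0.0048, b) 0.0024, c) reject H₀

Derivation:
Using t-distribution with df = 20:
a) Two-tailed: p = 2×P(T > 3.17) = 0.0048
b) One-tailed: p = P(T > 3.17) = 0.0024
c) 0.0048 < 0.01, reject H₀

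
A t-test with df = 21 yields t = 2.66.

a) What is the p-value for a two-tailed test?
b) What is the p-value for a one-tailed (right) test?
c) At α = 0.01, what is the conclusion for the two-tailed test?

Using t-distribution with df = 21:
a) Two-tailed: p = 2×P(T > 2.66) = 0.0147
b) One-tailed: p = P(T > 2.66) = 0.0073
c) 0.0147 ≥ 0.01, fail to reject H₀

Answer: a) 0.0147, b) 0.0073, c) fail to reject H₀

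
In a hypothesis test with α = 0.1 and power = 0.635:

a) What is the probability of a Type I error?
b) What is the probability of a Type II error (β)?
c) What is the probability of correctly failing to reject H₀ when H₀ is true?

Answer: a) 0.1, b) 0.365, c) 0.9

Derivation:
a) Type I error probability = α = 0.1
b) Power = P(reject H₀ | H₁ true) = 1 - β = 0.635, so Type II error probability = β = 1 - Power = 0.365
c) P(fail to reject H₀ | H₀ true) = 1 - α = 0.9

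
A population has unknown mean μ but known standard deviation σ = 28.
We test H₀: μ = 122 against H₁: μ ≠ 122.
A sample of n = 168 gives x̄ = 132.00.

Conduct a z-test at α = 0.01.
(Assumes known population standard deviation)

Answer: z = 4.6292, reject H₀

Derivation:
Standard error: SE = σ/√n = 28/√168 = 2.1602
z-statistic: z = (x̄ - μ₀)/SE = (132.00 - 122)/2.1602 = 4.6292
Critical value: ±2.576
p-value < 0.0001
Decision: reject H₀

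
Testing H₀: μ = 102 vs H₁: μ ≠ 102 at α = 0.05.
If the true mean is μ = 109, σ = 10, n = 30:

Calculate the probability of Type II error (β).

Answer: β ≈ 0.0305

Derivation:
SE = σ/√n = 10/√30 = 1.8257
Critical values: μ₀ ± z_0.025×SE = 102 ± 1.960×1.8257
Acceptance region: (98.4216, 105.5784)
Under H₁ (μ = 109): z_high = (105.5784 - 109)/1.8257 = -1.8741, z_low = (98.4216 - 109)/1.8257 = -5.7942
β = P(not reject | H₁) = Φ(-1.8741) - Φ(-5.7942) ≈ 0.0305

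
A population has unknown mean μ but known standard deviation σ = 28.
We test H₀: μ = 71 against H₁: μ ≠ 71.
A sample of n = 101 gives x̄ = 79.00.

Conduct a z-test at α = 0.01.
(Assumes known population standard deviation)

Answer: z = 2.8714, reject H₀

Derivation:
Standard error: SE = σ/√n = 28/√101 = 2.7861
z-statistic: z = (x̄ - μ₀)/SE = (79.00 - 71)/2.7861 = 2.8714
Critical value: ±2.576
p-value = 0.0041
Decision: reject H₀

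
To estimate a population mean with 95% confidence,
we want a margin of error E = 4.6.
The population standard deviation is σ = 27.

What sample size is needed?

z_0.025 = 1.960
n = (z×σ/E)² = (1.960×27/4.6)²
n = 132.3500
Round up: n = 133

Answer: n = 133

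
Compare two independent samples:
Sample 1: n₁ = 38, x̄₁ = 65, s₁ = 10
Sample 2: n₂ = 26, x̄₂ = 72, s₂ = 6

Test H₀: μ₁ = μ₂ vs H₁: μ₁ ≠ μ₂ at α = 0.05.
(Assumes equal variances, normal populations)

Answer: t = -3.1930, reject H₀

Derivation:
Pooled variance: s²_p = [37×10² + 25×6²]/(62) = 74.1935
s_p = 8.6136
SE = s_p×√(1/n₁ + 1/n₂) = 8.6136×√(1/38 + 1/26) = 2.1923
t = (x̄₁ - x̄₂)/SE = (65 - 72)/2.1923 = -3.1930
df = 62, t-critical = ±1.999
Decision: reject H₀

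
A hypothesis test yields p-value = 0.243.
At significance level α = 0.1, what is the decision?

Compare p-value to α:
0.243 ≥ 0.1
Decision: fail to reject H₀

Answer: fail to reject H₀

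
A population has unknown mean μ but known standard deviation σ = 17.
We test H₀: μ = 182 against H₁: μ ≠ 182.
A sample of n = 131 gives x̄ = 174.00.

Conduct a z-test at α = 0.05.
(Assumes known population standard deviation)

Answer: z = -5.3861, reject H₀

Derivation:
Standard error: SE = σ/√n = 17/√131 = 1.4853
z-statistic: z = (x̄ - μ₀)/SE = (174.00 - 182)/1.4853 = -5.3861
Critical value: ±1.960
p-value < 0.0001
Decision: reject H₀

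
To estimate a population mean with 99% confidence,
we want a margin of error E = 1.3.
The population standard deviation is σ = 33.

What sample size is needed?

z_0.005 = 2.576
n = (z×σ/E)² = (2.576×33/1.3)²
n = 4275.9527
Round up: n = 4276

Answer: n = 4276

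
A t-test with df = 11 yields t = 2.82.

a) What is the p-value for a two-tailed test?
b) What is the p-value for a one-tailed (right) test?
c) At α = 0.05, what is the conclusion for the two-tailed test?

Using t-distribution with df = 11:
a) Two-tailed: p = 2×P(T > 2.82) = 0.0167
b) One-tailed: p = P(T > 2.82) = 0.0083
c) 0.0167 < 0.05, reject H₀

Answer: a) 0.0167, b) 0.0083, c) reject H₀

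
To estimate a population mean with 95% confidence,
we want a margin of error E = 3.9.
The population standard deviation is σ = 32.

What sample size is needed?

Answer: n = 259

Derivation:
z_0.025 = 1.960
n = (z×σ/E)² = (1.960×32/3.9)²
n = 258.6324
Round up: n = 259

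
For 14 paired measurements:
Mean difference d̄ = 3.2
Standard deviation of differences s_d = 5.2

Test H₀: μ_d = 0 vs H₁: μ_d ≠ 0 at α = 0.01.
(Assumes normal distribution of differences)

Answer: t = 2.3025, fail to reject H₀

Derivation:
df = n - 1 = 13
SE = s_d/√n = 5.2/√14 = 1.3898
t = d̄/SE = 3.2/1.3898 = 2.3025
Critical value: t_{0.005,13} = ±3.012
p-value ≈ 0.0385
Decision: fail to reject H₀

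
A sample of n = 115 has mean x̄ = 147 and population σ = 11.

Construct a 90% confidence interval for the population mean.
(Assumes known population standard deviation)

Answer: (145.3126, 148.6874)

Derivation:
Confidence level: 90%, α = 0.1
z_0.05 = 1.645
SE = σ/√n = 11/√115 = 1.0258
Margin of error = 1.645 × 1.0258 = 1.6874
CI: x̄ ± margin = 147 ± 1.6874
CI: (145.3126, 148.6874)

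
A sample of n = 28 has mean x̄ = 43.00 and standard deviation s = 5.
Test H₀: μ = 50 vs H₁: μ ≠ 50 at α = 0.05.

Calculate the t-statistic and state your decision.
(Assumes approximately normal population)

df = n - 1 = 27
SE = s/√n = 5/√28 = 0.9449
t = (x̄ - μ₀)/SE = (43.00 - 50)/0.9449 = -7.4082
Critical value: t_{0.025,27} = ±2.052
p-value < 0.0001
Decision: reject H₀

Answer: t = -7.4082, reject H₀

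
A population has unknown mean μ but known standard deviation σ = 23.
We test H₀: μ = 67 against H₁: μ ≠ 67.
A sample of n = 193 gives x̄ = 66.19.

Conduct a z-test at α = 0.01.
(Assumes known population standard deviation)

Answer: z = -0.4892, fail to reject H₀

Derivation:
Standard error: SE = σ/√n = 23/√193 = 1.6556
z-statistic: z = (x̄ - μ₀)/SE = (66.19 - 67)/1.6556 = -0.4892
Critical value: ±2.576
p-value = 0.6247
Decision: fail to reject H₀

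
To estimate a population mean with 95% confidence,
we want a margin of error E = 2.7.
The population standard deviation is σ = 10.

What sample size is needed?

Answer: n = 53

Derivation:
z_0.025 = 1.960
n = (z×σ/E)² = (1.960×10/2.7)²
n = 52.6968
Round up: n = 53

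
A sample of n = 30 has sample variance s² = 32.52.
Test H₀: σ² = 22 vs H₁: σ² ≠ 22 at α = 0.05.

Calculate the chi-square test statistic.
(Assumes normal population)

Answer: χ² = 42.8673, fail to reject H₀

Derivation:
df = n - 1 = 29
χ² = (n-1)s²/σ₀² = 29×32.52/22 = 42.8673
Critical values: χ²_{0.975,29} = 16.047, χ²_{0.025,29} = 45.722
Rejection region: χ² < 16.047 or χ² > 45.722
Decision: fail to reject H₀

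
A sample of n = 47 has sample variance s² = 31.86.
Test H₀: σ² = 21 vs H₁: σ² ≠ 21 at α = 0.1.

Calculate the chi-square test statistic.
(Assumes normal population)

df = n - 1 = 46
χ² = (n-1)s²/σ₀² = 46×31.86/21 = 69.7886
Critical values: χ²_{0.95,46} = 31.439, χ²_{0.05,46} = 62.830
Rejection region: χ² < 31.439 or χ² > 62.830
Decision: reject H₀

Answer: χ² = 69.7886, reject H₀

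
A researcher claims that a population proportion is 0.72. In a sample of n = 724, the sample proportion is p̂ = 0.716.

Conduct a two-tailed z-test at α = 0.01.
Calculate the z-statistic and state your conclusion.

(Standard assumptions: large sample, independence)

Answer: z = -0.2397, fail to reject H₀

Derivation:
H₀: p = 0.72, H₁: p ≠ 0.72
Standard error: SE = √(p₀(1-p₀)/n) = √(0.72×0.28/724) = 0.016687
z-statistic: z = (p̂ - p₀)/SE = (0.716 - 0.72)/0.016687 = -0.2397
Critical value: z_0.005 = ±2.576
p-value = 0.8106
Decision: fail to reject H₀ at α = 0.01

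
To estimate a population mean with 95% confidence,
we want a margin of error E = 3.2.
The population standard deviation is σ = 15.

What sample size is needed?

z_0.025 = 1.960
n = (z×σ/E)² = (1.960×15/3.2)²
n = 84.4102
Round up: n = 85

Answer: n = 85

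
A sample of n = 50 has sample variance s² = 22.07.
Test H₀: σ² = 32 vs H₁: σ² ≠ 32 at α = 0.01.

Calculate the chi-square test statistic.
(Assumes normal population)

Answer: χ² = 33.7947, fail to reject H₀

Derivation:
df = n - 1 = 49
χ² = (n-1)s²/σ₀² = 49×22.07/32 = 33.7947
Critical values: χ²_{0.995,49} = 27.249, χ²_{0.005,49} = 78.231
Rejection region: χ² < 27.249 or χ² > 78.231
Decision: fail to reject H₀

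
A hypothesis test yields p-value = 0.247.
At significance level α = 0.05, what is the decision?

Answer: fail to reject H₀

Derivation:
Compare p-value to α:
0.247 ≥ 0.05
Decision: fail to reject H₀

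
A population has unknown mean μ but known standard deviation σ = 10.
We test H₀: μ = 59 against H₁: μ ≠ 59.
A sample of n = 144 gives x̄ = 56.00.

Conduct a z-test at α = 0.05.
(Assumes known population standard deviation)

Standard error: SE = σ/√n = 10/√144 = 0.8333
z-statistic: z = (x̄ - μ₀)/SE = (56.00 - 59)/0.8333 = -3.6001
Critical value: ±1.960
p-value = 0.0003
Decision: reject H₀

Answer: z = -3.6001, reject H₀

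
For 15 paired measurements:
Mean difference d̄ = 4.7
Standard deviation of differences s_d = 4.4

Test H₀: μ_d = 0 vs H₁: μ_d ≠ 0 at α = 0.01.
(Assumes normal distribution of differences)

Answer: t = 4.1370, reject H₀

Derivation:
df = n - 1 = 14
SE = s_d/√n = 4.4/√15 = 1.1361
t = d̄/SE = 4.7/1.1361 = 4.1370
Critical value: t_{0.005,14} = ±2.977
p-value ≈ 0.0010
Decision: reject H₀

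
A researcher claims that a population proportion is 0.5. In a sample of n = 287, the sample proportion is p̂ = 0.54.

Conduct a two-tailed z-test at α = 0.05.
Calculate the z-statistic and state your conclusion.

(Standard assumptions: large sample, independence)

H₀: p = 0.5, H₁: p ≠ 0.5
Standard error: SE = √(p₀(1-p₀)/n) = √(0.5×0.5/287) = 0.029514
z-statistic: z = (p̂ - p₀)/SE = (0.54 - 0.5)/0.029514 = 1.3553
Critical value: z_0.025 = ±1.960
p-value = 0.1753
Decision: fail to reject H₀ at α = 0.05

Answer: z = 1.3553, fail to reject H₀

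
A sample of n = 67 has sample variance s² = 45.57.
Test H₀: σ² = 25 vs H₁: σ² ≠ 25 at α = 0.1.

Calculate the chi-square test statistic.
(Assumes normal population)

df = n - 1 = 66
χ² = (n-1)s²/σ₀² = 66×45.57/25 = 120.3048
Critical values: χ²_{0.95,66} = 48.305, χ²_{0.05,66} = 85.965
Rejection region: χ² < 48.305 or χ² > 85.965
Decision: reject H₀

Answer: χ² = 120.3048, reject H₀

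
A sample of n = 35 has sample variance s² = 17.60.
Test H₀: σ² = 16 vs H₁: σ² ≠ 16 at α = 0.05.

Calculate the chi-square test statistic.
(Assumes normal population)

Answer: χ² = 37.4000, fail to reject H₀

Derivation:
df = n - 1 = 34
χ² = (n-1)s²/σ₀² = 34×17.60/16 = 37.4000
Critical values: χ²_{0.975,34} = 19.806, χ²_{0.025,34} = 51.966
Rejection region: χ² < 19.806 or χ² > 51.966
Decision: fail to reject H₀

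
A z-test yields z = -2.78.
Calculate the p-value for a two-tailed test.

Answer: p-value ≈ 0.0054

Derivation:
For z = -2.78:
p = 2×P(Z > |-2.78|) = 2×(1 - Φ(2.78)) = 0.0054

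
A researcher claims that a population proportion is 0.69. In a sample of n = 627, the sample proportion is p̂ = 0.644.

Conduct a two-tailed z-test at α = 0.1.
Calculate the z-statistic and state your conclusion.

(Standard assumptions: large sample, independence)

Answer: z = -2.4905, reject H₀

Derivation:
H₀: p = 0.69, H₁: p ≠ 0.69
Standard error: SE = √(p₀(1-p₀)/n) = √(0.69×0.31/627) = 0.018470
z-statistic: z = (p̂ - p₀)/SE = (0.644 - 0.69)/0.018470 = -2.4905
Critical value: z_0.05 = ±1.645
p-value = 0.0128
Decision: reject H₀ at α = 0.1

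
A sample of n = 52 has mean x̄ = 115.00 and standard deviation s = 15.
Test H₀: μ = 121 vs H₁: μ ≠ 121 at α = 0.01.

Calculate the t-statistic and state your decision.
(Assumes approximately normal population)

Answer: t = -2.8845, reject H₀

Derivation:
df = n - 1 = 51
SE = s/√n = 15/√52 = 2.0801
t = (x̄ - μ₀)/SE = (115.00 - 121)/2.0801 = -2.8845
Critical value: t_{0.005,51} = ±2.676
p-value ≈ 0.0057
Decision: reject H₀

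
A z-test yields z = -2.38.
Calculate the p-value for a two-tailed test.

For z = -2.38:
p = 2×P(Z > |-2.38|) = 2×(1 - Φ(2.38)) = 0.0173

Answer: p-value ≈ 0.0173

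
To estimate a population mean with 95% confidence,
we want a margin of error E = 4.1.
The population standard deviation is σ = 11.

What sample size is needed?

Answer: n = 28

Derivation:
z_0.025 = 1.960
n = (z×σ/E)² = (1.960×11/4.1)²
n = 27.6522
Round up: n = 28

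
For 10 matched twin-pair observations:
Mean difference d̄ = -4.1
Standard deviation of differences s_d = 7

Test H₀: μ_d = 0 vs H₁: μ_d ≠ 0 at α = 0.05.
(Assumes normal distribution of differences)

Answer: t = -1.8522, fail to reject H₀

Derivation:
df = n - 1 = 9
SE = s_d/√n = 7/√10 = 2.2136
t = d̄/SE = -4.1/2.2136 = -1.8522
Critical value: t_{0.025,9} = ±2.262
p-value ≈ 0.0970
Decision: fail to reject H₀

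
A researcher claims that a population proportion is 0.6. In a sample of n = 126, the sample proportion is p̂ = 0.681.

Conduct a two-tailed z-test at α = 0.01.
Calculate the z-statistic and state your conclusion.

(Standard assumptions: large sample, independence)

Answer: z = 1.8559, fail to reject H₀

Derivation:
H₀: p = 0.6, H₁: p ≠ 0.6
Standard error: SE = √(p₀(1-p₀)/n) = √(0.6×0.4/126) = 0.043644
z-statistic: z = (p̂ - p₀)/SE = (0.681 - 0.6)/0.043644 = 1.8559
Critical value: z_0.005 = ±2.576
p-value = 0.0635
Decision: fail to reject H₀ at α = 0.01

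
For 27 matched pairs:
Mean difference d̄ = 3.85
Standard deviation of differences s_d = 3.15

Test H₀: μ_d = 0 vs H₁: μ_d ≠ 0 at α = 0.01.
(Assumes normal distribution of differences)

Answer: t = 6.3510, reject H₀

Derivation:
df = n - 1 = 26
SE = s_d/√n = 3.15/√27 = 0.6062
t = d̄/SE = 3.85/0.6062 = 6.3510
Critical value: t_{0.005,26} = ±2.779
p-value < 0.0001
Decision: reject H₀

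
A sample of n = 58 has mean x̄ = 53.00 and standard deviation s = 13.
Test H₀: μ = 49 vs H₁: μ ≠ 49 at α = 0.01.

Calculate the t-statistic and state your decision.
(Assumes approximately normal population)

df = n - 1 = 57
SE = s/√n = 13/√58 = 1.7070
t = (x̄ - μ₀)/SE = (53.00 - 49)/1.7070 = 2.3433
Critical value: t_{0.005,57} = ±2.665
p-value ≈ 0.0226
Decision: fail to reject H₀

Answer: t = 2.3433, fail to reject H₀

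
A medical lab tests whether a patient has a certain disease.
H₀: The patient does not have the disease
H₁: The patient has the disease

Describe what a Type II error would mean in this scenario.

Type I error: rejecting H₀ when it is actually true (false positive).
Type II error: failing to reject H₀ when H₁ is actually true (false negative).

Answer: Failing to diagnose a patient who actually has the disease (false negative)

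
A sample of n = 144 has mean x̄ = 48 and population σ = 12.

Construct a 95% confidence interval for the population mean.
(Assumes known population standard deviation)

Answer: (46.0400, 49.9600)

Derivation:
Confidence level: 95%, α = 0.05
z_0.025 = 1.960
SE = σ/√n = 12/√144 = 1.0000
Margin of error = 1.960 × 1.0000 = 1.9600
CI: x̄ ± margin = 48 ± 1.9600
CI: (46.0400, 49.9600)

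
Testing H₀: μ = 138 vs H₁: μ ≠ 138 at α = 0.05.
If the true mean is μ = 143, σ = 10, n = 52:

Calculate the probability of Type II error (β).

Answer: β ≈ 0.0499

Derivation:
SE = σ/√n = 10/√52 = 1.3868
Critical values: μ₀ ± z_0.025×SE = 138 ± 1.960×1.3868
Acceptance region: (135.2819, 140.7181)
Under H₁ (μ = 143): z_high = (140.7181 - 143)/1.3868 = -1.6454, z_low = (135.2819 - 143)/1.3868 = -5.5654
β = P(not reject | H₁) = Φ(-1.6454) - Φ(-5.5654) ≈ 0.0499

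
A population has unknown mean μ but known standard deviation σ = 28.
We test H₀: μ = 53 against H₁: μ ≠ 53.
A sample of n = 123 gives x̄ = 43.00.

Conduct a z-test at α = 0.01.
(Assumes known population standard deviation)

Answer: z = -3.9609, reject H₀

Derivation:
Standard error: SE = σ/√n = 28/√123 = 2.5247
z-statistic: z = (x̄ - μ₀)/SE = (43.00 - 53)/2.5247 = -3.9609
Critical value: ±2.576
p-value = 0.0001
Decision: reject H₀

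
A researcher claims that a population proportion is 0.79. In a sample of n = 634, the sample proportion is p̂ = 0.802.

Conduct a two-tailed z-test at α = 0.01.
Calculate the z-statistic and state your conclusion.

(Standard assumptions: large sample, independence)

H₀: p = 0.79, H₁: p ≠ 0.79
Standard error: SE = √(p₀(1-p₀)/n) = √(0.79×0.21/634) = 0.016176
z-statistic: z = (p̂ - p₀)/SE = (0.802 - 0.79)/0.016176 = 0.7418
Critical value: z_0.005 = ±2.576
p-value = 0.4582
Decision: fail to reject H₀ at α = 0.01

Answer: z = 0.7418, fail to reject H₀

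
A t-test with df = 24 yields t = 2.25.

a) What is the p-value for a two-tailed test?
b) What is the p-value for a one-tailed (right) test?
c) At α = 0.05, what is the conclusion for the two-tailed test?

Using t-distribution with df = 24:
a) Two-tailed: p = 2×P(T > 2.25) = 0.0339
b) One-tailed: p = P(T > 2.25) = 0.0169
c) 0.0339 < 0.05, reject H₀

Answer: a) 0.0339, b) 0.0169, c) reject H₀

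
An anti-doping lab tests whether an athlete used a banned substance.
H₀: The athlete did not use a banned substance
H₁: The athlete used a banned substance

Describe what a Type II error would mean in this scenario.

Type I error (α): Rejecting H₀ when H₀ is true
Type II error (β): Failing to reject H₀ when H₁ is true

Answer: Failing to detect doping in an athlete who used a banned substance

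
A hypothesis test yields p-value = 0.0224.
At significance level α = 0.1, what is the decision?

Compare p-value to α:
0.0224 < 0.1
Decision: reject H₀

Answer: reject H₀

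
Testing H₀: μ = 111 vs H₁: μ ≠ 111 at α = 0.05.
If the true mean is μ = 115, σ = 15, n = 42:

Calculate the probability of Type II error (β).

Answer: β ≈ 0.5915

Derivation:
SE = σ/√n = 15/√42 = 2.3146
Critical values: μ₀ ± z_0.025×SE = 111 ± 1.960×2.3146
Acceptance region: (106.4634, 115.5366)
Under H₁ (μ = 115): z_high = (115.5366 - 115)/2.3146 = 0.2318, z_low = (106.4634 - 115)/2.3146 = -3.6882
β = P(not reject | H₁) = Φ(0.2318) - Φ(-3.6882) ≈ 0.5915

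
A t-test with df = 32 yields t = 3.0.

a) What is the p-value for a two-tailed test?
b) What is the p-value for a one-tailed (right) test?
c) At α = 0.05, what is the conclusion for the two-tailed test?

Answer: a) 0.0052, b) 0.0026, c) reject H₀

Derivation:
Using t-distribution with df = 32:
a) Two-tailed: p = 2×P(T > 3.0) = 0.0052
b) One-tailed: p = P(T > 3.0) = 0.0026
c) 0.0052 < 0.05, reject H₀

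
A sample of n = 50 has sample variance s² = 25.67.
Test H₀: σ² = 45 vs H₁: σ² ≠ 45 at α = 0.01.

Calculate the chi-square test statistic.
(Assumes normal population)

df = n - 1 = 49
χ² = (n-1)s²/σ₀² = 49×25.67/45 = 27.9518
Critical values: χ²_{0.995,49} = 27.249, χ²_{0.005,49} = 78.231
Rejection region: χ² < 27.249 or χ² > 78.231
Decision: fail to reject H₀

Answer: χ² = 27.9518, fail to reject H₀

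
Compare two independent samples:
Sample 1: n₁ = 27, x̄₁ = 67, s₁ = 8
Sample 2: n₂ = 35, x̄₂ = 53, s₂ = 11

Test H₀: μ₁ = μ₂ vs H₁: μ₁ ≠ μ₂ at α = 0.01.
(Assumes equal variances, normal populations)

Answer: t = 5.5697, reject H₀

Derivation:
Pooled variance: s²_p = [26×8² + 34×11²]/(60) = 96.3000
s_p = 9.8133
SE = s_p×√(1/n₁ + 1/n₂) = 9.8133×√(1/27 + 1/35) = 2.5136
t = (x̄₁ - x̄₂)/SE = (67 - 53)/2.5136 = 5.5697
df = 60, t-critical = ±2.660
Decision: reject H₀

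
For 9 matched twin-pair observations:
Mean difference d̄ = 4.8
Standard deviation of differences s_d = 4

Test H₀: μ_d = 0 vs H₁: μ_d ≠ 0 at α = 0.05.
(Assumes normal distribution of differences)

Answer: t = 3.6001, reject H₀

Derivation:
df = n - 1 = 8
SE = s_d/√n = 4/√9 = 1.3333
t = d̄/SE = 4.8/1.3333 = 3.6001
Critical value: t_{0.025,8} = ±2.306
p-value ≈ 0.0070
Decision: reject H₀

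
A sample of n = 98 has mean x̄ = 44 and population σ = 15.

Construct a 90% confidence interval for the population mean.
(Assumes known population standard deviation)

Confidence level: 90%, α = 0.1
z_0.05 = 1.645
SE = σ/√n = 15/√98 = 1.5152
Margin of error = 1.645 × 1.5152 = 2.4925
CI: x̄ ± margin = 44 ± 2.4925
CI: (41.5075, 46.4925)

Answer: (41.5075, 46.4925)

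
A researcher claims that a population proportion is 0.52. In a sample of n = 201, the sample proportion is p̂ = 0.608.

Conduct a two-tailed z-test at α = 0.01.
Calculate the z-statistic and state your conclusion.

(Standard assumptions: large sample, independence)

Answer: z = 2.4972, fail to reject H₀

Derivation:
H₀: p = 0.52, H₁: p ≠ 0.52
Standard error: SE = √(p₀(1-p₀)/n) = √(0.52×0.48/201) = 0.035239
z-statistic: z = (p̂ - p₀)/SE = (0.608 - 0.52)/0.035239 = 2.4972
Critical value: z_0.005 = ±2.576
p-value = 0.0125
Decision: fail to reject H₀ at α = 0.01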